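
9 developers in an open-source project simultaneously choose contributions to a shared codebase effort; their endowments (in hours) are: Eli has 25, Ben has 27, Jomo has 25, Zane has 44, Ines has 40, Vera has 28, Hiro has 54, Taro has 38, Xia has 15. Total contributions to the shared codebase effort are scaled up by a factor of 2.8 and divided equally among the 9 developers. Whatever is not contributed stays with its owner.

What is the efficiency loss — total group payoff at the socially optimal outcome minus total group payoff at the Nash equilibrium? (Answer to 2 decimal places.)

The private return per contributed unit is 2.8/9 = 0.3111 < 1 for every player regardless of endowment, so the Nash equilibrium is zero contribution and the group total is Σ E_j = 25 + 27 + 25 + 44 + 40 + 28 + 54 + 38 + 15 = 296.
Each contributed unit returns 2.800 to the group, so the social optimum is full contribution by everyone: group total = 2.800 × 296 = 828.80.
Efficiency loss = (2.800 − 1) × 296 = 532.80.

532.80 hours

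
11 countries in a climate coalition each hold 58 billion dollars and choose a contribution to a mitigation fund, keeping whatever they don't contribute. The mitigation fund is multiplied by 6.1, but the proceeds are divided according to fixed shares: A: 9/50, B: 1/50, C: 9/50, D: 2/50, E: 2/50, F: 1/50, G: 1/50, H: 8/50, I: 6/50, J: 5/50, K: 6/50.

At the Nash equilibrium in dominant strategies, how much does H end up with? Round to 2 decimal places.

Each unit j contributes comes back to j as 6.1 × (j's share), so j prefers to contribute only if that share exceeds 1/6.1 = 0.1639; otherwise keeping the unit dominates.
The shares above 0.1639 belong to A and C, contributing 58 each; the remaining 9 contribute 0. Total contributed: 116.
H keeps 58 and receives 6.1 × 116 × 8/50 = 113.22 from the mitigation fund, for a payoff of 171.22.

171.22 billion dollars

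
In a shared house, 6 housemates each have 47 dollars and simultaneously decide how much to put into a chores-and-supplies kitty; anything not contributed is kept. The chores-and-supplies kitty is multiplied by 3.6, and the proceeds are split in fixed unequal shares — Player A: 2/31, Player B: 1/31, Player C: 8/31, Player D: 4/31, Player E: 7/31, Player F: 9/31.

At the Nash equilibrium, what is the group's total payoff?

404.20 dollars

A player with share s gets back 3.6·s per unit contributed, so full contribution is dominant for anyone with s > 1/3.6 = 0.2778 and zero contribution is dominant for anyone below.
The only share above 0.2778 is Player F's 9/31, contributing 47; the remaining 5 contribute 0. Total contributed: 47.
The chores-and-supplies kitty pays out 3.6 × 47 = 169.20 in total (split across the unequal shares, but the aggregate is all that matters for the group sum).
The 5 free-riders keep 47 each, adding 235. Group total = 235 + 169.20 = 404.20.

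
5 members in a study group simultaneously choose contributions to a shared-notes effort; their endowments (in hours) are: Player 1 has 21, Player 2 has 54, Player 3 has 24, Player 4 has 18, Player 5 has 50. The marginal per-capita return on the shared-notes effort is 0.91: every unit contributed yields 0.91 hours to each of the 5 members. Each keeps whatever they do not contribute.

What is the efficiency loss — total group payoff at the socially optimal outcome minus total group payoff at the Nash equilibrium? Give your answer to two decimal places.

The private return per contributed unit is 0.91 < 1 for everyone, so the Nash equilibrium is zero contribution and the group total is Σ E_j = 21 + 54 + 24 + 18 + 50 = 167.
Each contributed unit returns 4.550 to the group, so the social optimum is full contribution by everyone: group total = 4.550 × 167 = 759.85.
Efficiency loss = (4.550 − 1) × 167 = 592.85.

592.85 hours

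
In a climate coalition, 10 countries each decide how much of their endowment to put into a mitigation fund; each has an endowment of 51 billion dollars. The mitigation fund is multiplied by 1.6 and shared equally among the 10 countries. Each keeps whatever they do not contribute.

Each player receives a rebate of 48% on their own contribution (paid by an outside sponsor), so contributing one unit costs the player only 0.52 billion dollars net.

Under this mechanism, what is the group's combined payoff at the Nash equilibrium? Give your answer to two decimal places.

510.00 billion dollars

Even with the mechanism, each unit contributed returns only (1.6/10) / 0.52 = 0.3077 per unit of net cost, so contributing nothing is still dominant.
Everyone keeps their endowment and the group total is 10 × 51 = 510.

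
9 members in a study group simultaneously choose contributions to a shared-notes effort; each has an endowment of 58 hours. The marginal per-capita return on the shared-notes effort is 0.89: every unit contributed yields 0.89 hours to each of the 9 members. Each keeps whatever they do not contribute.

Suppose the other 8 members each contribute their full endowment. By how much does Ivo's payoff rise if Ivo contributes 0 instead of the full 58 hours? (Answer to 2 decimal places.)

6.38 hours

Switching from a contribution of 58 to 0 lets Ivo keep an extra 58 hours, but lowers the shared-notes effort by 58, which costs Ivo their own share of that drop: 0.89 × 58 = 51.62.
Net gain = 58 − 51.62 = 6.38. The private return per contributed unit (0.89) is below 1, so free-riding is indeed the best response regardless of what the others do.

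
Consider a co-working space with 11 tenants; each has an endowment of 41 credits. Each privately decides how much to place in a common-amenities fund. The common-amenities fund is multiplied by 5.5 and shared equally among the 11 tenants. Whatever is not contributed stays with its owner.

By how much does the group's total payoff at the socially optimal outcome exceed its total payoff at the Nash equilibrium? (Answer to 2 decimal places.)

2029.50 credits

Each contributed unit returns 5.5/11 = 0.5000 to its contributor — below 1 — so contributing 0 is dominant for every player. At the Nash equilibrium everyone keeps their 41, and the group total is 11 × 41 = 451.
Each contributed unit returns 5.500 to the group as a whole (0.5000 to each of 11 players), which exceeds 1, so the social optimum is full contribution: group total = 5.500 × 451 = 2480.50.
Efficiency loss = 2480.50 − 451 = 2029.50.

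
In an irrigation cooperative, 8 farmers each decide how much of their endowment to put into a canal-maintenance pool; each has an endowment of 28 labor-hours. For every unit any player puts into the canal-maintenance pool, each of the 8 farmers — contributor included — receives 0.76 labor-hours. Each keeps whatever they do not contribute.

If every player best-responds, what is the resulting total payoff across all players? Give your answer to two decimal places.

224.00 labor-hours

The private return per contributed unit is 0.76 < 1, so contributing 0 is dominant for every player. At the Nash equilibrium everyone keeps their 28, and the group total is 8 × 28 = 224.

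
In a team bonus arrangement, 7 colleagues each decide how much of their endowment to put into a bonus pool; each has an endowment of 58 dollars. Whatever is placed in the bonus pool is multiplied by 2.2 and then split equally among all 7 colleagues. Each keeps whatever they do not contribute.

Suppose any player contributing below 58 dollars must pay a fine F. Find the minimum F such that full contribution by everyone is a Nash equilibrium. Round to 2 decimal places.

39.77 dollars

Given the others contribute fully, the best deviation is to contribute 0 (any partial contribution still incurs the fine and gives up units whose private return 0.3143 is below 1).
Deviating from 58 to 0 saves 58 dollars but forfeits the deviator's share of the drop in the bonus pool: 2.2/7 × 58 = 18.23.
So the deviation gain is 58 − 18.23 = 39.77, and the fine must be at least 39.77 dollars to wipe it out.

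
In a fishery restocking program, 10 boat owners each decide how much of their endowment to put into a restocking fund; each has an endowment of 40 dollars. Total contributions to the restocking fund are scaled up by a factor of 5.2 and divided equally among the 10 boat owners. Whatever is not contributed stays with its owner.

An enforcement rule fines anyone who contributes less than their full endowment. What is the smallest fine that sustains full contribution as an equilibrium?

19.20 dollars

Given the others contribute fully, the best deviation is to contribute 0 (any partial contribution still incurs the fine and gives up units whose private return 0.5200 is below 1).
Deviating from 40 to 0 saves 40 dollars but forfeits the deviator's share of the drop in the restocking fund: 5.2/10 × 40 = 20.80.
So the deviation gain is 40 − 20.80 = 19.20, and the fine must be at least 19.20 dollars to wipe it out.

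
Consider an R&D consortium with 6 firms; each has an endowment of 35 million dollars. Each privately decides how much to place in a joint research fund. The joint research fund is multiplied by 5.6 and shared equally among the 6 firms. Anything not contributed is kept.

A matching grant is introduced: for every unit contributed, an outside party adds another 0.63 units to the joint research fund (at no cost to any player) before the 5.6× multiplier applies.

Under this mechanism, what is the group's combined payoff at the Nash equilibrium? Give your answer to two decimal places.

1916.88 million dollars

Under the mechanism each unit contributed yields 5.6 × 1.63 / 6 = 1.5213 back to its contributor per unit of net cost, which exceeds 1, making full contribution the dominant choice for everyone.
At the Nash equilibrium everyone contributes 35. Group total payoff = 5.6 × 1.63 × 210 = 1916.88.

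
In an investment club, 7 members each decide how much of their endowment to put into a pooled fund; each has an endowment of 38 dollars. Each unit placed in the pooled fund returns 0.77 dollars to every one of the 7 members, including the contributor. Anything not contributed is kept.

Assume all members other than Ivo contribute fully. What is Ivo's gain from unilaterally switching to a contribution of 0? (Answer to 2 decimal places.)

Switching from a contribution of 38 to 0 lets Ivo keep an extra 38 dollars, but lowers the pooled fund by 38, which costs Ivo their own share of that drop: 0.77 × 38 = 29.26.
Net gain = 38 − 29.26 = 8.74. The private return per contributed unit (0.77) is below 1, so free-riding is indeed the best response regardless of what the others do.

8.74 dollars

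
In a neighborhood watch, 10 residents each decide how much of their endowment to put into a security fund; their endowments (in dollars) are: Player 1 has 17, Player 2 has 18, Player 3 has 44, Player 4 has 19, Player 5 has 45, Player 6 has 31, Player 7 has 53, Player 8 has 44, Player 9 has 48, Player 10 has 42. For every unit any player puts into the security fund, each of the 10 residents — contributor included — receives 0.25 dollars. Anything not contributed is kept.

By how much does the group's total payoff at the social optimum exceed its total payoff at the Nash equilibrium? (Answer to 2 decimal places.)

541.50 dollars

The private return per contributed unit is 0.25 < 1 for everyone, so the Nash equilibrium is zero contribution and the group total is Σ E_j = 17 + 18 + 44 + 19 + 45 + 31 + 53 + 44 + 48 + 42 = 361.
Each contributed unit returns 2.500 to the group, so the social optimum is full contribution by everyone: group total = 2.500 × 361 = 902.50.
Efficiency loss = (2.500 − 1) × 361 = 541.50.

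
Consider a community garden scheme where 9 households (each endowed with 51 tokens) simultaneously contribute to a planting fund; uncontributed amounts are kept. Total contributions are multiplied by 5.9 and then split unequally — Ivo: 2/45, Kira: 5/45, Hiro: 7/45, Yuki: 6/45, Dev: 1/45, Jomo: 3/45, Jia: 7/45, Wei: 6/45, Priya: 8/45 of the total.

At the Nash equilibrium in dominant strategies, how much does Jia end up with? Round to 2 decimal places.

Each unit j contributes comes back to j as 5.9 × (j's share), so j prefers to contribute only if that share exceeds 1/5.9 = 0.1695; otherwise keeping the unit dominates.
Priya alone (share 8/45) is above the threshold, contributing 51; the remaining 8 contribute 0. Total contributed: 51.
Jia keeps 51 and receives 5.9 × 51 × 7/45 = 46.81 from the planting fund, for a payoff of 97.81.

97.81 tokens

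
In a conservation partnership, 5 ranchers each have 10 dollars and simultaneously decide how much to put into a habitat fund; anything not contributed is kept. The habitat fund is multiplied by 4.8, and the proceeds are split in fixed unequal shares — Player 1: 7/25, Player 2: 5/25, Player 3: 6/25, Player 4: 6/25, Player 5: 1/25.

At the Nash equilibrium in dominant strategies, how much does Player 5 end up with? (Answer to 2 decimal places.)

15.76 dollars

A player with share s gets back 4.8·s per unit contributed, so full contribution is dominant for anyone with s > 1/4.8 = 0.2083 and zero contribution is dominant for anyone below.
Player 1, Player 3 and Player 4 are above the threshold, contributing 10 each; the remaining 2 contribute 0. Total contributed: 30.
Player 5 keeps 10 and receives 4.8 × 30 × 1/25 = 5.76 from the habitat fund, for a payoff of 15.76.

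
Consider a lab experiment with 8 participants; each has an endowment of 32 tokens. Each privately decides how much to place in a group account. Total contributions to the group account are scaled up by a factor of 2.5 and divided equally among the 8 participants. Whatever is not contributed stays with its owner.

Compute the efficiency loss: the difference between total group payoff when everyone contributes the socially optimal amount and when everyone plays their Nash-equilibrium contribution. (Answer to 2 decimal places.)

Each contributed unit returns 2.5/8 = 0.3125 to its contributor — below 1 — so contributing 0 is dominant for every player. At the Nash equilibrium everyone keeps their 32, and the group total is 8 × 32 = 256.
Each contributed unit returns 2.500 to the group as a whole (0.3125 to each of 8 players), which exceeds 1, so the social optimum is full contribution: group total = 2.500 × 256 = 640.00.
Efficiency loss = 640.00 − 256 = 384.00.

384.00 tokens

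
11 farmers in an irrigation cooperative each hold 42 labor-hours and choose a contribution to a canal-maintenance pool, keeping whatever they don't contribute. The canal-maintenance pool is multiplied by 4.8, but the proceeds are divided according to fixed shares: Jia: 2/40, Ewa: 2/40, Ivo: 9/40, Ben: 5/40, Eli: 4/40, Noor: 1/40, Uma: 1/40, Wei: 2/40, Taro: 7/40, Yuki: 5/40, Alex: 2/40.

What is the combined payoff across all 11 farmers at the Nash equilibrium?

621.60 labor-hours

Each unit j contributes comes back to j as 4.8 × (j's share), so j prefers to contribute only if that share exceeds 1/4.8 = 0.2083; otherwise keeping the unit dominates.
Ivo alone (share 9/40) is above the threshold, contributing 42; the remaining 10 contribute 0. Total contributed: 42.
The canal-maintenance pool pays out 4.8 × 42 = 201.60 in total (split across the unequal shares, but the aggregate is all that matters for the group sum).
The 10 free-riders keep 42 each, adding 420. Group total = 420 + 201.60 = 621.60.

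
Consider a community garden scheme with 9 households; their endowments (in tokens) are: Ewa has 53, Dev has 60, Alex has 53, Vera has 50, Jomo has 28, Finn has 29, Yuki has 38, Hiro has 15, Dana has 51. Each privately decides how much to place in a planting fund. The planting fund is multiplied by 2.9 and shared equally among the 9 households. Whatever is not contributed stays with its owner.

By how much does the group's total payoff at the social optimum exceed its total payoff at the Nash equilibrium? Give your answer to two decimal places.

The private return per contributed unit is 2.9/9 = 0.3222 < 1 for every player regardless of endowment, so the Nash equilibrium is zero contribution and the group total is Σ E_j = 53 + 60 + 53 + 50 + 28 + 29 + 38 + 15 + 51 = 377.
Each contributed unit returns 2.900 to the group, so the social optimum is full contribution by everyone: group total = 2.900 × 377 = 1093.30.
Efficiency loss = (2.900 − 1) × 377 = 716.30.

716.30 tokens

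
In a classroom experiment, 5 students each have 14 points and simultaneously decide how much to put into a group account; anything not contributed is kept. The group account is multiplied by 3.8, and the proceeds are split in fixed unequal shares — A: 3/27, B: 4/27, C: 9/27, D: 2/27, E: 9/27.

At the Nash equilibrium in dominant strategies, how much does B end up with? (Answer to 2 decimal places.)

29.76 points

For player j, contributing a unit is worthwhile iff 3.8 × (j's share) ≥ 1, i.e. iff j's share is at least 0.2632.
C and E clear that bar, contributing 14 each; the remaining 3 contribute 0. Total contributed: 28.
B keeps 14 and receives 3.8 × 28 × 4/27 = 15.76 from the group account, for a payoff of 29.76.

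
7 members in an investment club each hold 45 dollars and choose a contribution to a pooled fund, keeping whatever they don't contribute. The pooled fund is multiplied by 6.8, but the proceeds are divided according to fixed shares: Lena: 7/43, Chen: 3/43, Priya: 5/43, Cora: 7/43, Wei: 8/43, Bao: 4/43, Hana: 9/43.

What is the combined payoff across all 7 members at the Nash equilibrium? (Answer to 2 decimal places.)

1359.00 dollars

Each unit j contributes comes back to j as 6.8 × (j's share), so j prefers to contribute only if that share exceeds 1/6.8 = 0.1471; otherwise keeping the unit dominates.
Lena, Cora, Wei and Hana are above the threshold, contributing 45 each; the remaining 3 contribute 0. Total contributed: 180.
The pooled fund pays out 6.8 × 180 = 1224.00 in total (split across the unequal shares, but the aggregate is all that matters for the group sum).
The 3 free-riders keep 45 each, adding 135. Group total = 135 + 1224.00 = 1359.00.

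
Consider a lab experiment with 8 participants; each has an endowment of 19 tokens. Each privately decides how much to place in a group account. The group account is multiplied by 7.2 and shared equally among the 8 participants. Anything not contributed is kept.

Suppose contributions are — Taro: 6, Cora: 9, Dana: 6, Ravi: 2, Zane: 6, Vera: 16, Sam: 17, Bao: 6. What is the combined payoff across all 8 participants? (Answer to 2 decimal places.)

573.60 tokens

Total contributed: 6 + 9 + 6 + 2 + 6 + 16 + 17 + 6 = 68; total kept: 8 × 19 − 68 = 84.
The group account pays out 7.2 × 68 = 489.60 in aggregate.
Group total = 84 + 489.60 = 573.60.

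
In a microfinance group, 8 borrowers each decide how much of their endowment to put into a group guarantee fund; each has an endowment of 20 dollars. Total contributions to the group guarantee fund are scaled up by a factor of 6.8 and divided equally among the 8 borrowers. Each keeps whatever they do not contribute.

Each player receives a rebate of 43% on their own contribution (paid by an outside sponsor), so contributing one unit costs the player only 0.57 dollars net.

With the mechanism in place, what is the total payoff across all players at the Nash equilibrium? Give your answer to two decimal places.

1156.80 dollars

The effective private return per unit is now (6.8/8) / 0.57 = 1.4912 > 1, so every player's dominant strategy flips to full contribution.
So the Nash equilibrium is full contribution by all 8; the group earns 8 × (20 × 0.43 + 6.8 × 20) = 1156.80.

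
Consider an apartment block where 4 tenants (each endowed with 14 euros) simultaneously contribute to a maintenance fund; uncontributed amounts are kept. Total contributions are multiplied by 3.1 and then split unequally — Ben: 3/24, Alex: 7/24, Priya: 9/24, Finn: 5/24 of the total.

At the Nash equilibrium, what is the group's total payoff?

A player with share s gets back 3.1·s per unit contributed, so full contribution is dominant for anyone with s > 1/3.1 = 0.3226 and zero contribution is dominant for anyone below.
Priya alone (share 9/24) is above the threshold, contributing 14; the remaining 3 contribute 0. Total contributed: 14.
The maintenance fund pays out 3.1 × 14 = 43.40 in total (split across the unequal shares, but the aggregate is all that matters for the group sum).
The 3 free-riders keep 14 each, adding 42. Group total = 42 + 43.40 = 85.40.

85.40 euros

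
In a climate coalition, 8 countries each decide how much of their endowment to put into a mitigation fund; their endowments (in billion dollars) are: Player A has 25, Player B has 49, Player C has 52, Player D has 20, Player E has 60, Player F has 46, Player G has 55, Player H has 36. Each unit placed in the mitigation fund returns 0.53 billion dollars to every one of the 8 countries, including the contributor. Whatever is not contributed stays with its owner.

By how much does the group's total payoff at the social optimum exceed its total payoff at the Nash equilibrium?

The private return per contributed unit is 0.53 < 1 for everyone, so the Nash equilibrium is zero contribution and the group total is Σ E_j = 25 + 49 + 52 + 20 + 60 + 46 + 55 + 36 = 343.
Each contributed unit returns 4.240 to the group, so the social optimum is full contribution by everyone: group total = 4.240 × 343 = 1454.32.
Efficiency loss = (4.240 − 1) × 343 = 1111.32.

1111.32 billion dollars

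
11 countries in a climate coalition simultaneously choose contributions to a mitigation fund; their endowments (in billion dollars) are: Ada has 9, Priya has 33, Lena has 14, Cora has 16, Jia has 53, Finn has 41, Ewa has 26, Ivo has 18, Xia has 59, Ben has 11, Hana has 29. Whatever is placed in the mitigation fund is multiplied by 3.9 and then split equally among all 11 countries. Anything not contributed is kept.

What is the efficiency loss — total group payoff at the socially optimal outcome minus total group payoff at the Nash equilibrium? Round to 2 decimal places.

896.10 billion dollars

The private return per contributed unit is 3.9/11 = 0.3545 < 1 for every player regardless of endowment, so the Nash equilibrium is zero contribution and the group total is Σ E_j = 9 + 33 + 14 + 16 + 53 + 41 + 26 + 18 + 59 + 11 + 29 = 309.
Each contributed unit returns 3.900 to the group, so the social optimum is full contribution by everyone: group total = 3.900 × 309 = 1205.10.
Efficiency loss = (3.900 − 1) × 309 = 896.10.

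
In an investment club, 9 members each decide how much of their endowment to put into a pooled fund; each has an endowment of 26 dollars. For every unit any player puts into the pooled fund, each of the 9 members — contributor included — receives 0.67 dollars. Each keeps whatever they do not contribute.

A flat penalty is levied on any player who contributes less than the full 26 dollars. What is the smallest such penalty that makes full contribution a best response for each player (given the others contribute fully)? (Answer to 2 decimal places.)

8.58 dollars

Given the others contribute fully, the best deviation is to contribute 0 (any partial contribution still incurs the fine and gives up units whose private return 0.67 is below 1).
Deviating from 26 to 0 saves 26 dollars but forfeits the deviator's share of the drop in the pooled fund: 0.67 × 26 = 17.42.
So the deviation gain is 26 − 17.42 = 8.58, and the fine must be at least 8.58 dollars to wipe it out.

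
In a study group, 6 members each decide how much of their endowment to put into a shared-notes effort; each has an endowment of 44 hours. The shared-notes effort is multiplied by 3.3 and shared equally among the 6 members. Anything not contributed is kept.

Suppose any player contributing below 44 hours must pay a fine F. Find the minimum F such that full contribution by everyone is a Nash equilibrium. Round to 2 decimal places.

19.80 hours

Given the others contribute fully, the best deviation is to contribute 0 (any partial contribution still incurs the fine and gives up units whose private return 0.5500 is below 1).
Deviating from 44 to 0 saves 44 hours but forfeits the deviator's share of the drop in the shared-notes effort: 3.3/6 × 44 = 24.20.
So the deviation gain is 44 − 24.20 = 19.80, and the fine must be at least 19.80 hours to wipe it out.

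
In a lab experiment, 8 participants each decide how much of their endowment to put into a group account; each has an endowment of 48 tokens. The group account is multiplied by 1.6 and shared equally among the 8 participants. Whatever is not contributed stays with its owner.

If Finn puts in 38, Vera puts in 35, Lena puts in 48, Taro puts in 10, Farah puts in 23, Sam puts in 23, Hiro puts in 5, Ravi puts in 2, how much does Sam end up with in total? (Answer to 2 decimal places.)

61.80 tokens

Total contributed: 38 + 35 + 48 + 10 + 23 + 23 + 5 + 2 = 184.
Each receives 1.6 × 184 / 8 = 36.80 from the group account.
Sam keeps 48 − 23 = 25, so Sam's payoff is 25 + 36.80 = 61.80.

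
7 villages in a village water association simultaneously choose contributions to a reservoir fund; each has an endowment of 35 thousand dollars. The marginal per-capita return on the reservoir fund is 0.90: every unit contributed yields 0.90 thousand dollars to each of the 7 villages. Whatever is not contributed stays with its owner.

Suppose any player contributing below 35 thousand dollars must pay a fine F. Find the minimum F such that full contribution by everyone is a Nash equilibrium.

Given the others contribute fully, the best deviation is to contribute 0 (any partial contribution still incurs the fine and gives up units whose private return 0.90 is below 1).
Deviating from 35 to 0 saves 35 thousand dollars but forfeits the deviator's share of the drop in the reservoir fund: 0.90 × 35 = 31.50.
So the deviation gain is 35 − 31.50 = 3.50, and the fine must be at least 3.50 thousand dollars to wipe it out.

3.50 thousand dollars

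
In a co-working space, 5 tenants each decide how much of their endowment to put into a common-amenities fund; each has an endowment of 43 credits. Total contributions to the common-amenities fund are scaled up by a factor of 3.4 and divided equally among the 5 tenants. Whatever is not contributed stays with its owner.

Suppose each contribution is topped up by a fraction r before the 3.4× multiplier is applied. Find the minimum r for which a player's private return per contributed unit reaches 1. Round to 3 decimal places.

With matching at rate r, one contributed unit becomes (1 + r) in the common-amenities fund and returns 3.4 × (1 + r) / 5 to the contributor.
Setting this equal to 1: 1 + r = 5/3.4 = 1.4706.
So the minimum matching rate is r = 1.4706 − 1 = 0.471.

0.471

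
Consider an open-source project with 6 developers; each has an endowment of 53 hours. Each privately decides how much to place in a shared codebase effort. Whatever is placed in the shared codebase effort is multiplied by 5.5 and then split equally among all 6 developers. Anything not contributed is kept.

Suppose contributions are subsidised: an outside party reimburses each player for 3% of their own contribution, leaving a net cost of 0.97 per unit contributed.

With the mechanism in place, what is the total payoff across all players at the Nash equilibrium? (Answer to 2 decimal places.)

With the mechanism, a contributed unit returns (5.5/6) / 0.97 = 0.9450 per unit of net cost — still below 1 — so contributing 0 remains dominant for every player.
At the Nash equilibrium no one contributes; group total payoff = 6 × 53 = 318.

318.00 hours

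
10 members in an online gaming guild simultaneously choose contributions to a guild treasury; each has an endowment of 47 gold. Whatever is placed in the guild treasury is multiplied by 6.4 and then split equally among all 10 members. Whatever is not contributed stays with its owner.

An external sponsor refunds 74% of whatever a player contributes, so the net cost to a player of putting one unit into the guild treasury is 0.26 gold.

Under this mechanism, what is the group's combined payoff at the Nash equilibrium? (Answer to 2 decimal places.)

3355.80 gold

Under the mechanism each unit contributed yields (6.4/10) / 0.26 = 2.4615 back to its contributor per unit of net cost, which exceeds 1, making full contribution the dominant choice for everyone.
So the Nash equilibrium is full contribution by all 10; the group earns 10 × (47 × 0.74 + 6.4 × 47) = 3355.80.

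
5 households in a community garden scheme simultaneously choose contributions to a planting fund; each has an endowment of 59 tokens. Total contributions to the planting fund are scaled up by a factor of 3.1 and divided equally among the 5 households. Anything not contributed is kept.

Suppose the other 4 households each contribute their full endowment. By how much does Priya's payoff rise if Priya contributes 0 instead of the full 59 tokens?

22.42 tokens

Switching from a contribution of 59 to 0 lets Priya keep an extra 59 tokens, but lowers the planting fund by 59, which costs Priya their own share of that drop: 3.1/5 × 59 = 36.58.
Net gain = 59 − 36.58 = 22.42. The private return per contributed unit (0.6200) is below 1, so free-riding is indeed the best response regardless of what the others do.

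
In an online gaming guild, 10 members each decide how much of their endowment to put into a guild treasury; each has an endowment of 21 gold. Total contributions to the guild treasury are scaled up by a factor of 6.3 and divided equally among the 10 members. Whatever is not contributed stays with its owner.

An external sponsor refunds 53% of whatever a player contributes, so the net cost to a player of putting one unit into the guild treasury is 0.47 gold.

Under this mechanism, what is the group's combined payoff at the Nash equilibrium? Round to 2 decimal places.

1434.30 gold

The effective private return per unit is now (6.3/10) / 0.47 = 1.3404 > 1, so every player's dominant strategy flips to full contribution.
At the Nash equilibrium everyone contributes 21. Group total payoff = 10 × (21 × 0.53 + 6.3 × 21) = 1434.30.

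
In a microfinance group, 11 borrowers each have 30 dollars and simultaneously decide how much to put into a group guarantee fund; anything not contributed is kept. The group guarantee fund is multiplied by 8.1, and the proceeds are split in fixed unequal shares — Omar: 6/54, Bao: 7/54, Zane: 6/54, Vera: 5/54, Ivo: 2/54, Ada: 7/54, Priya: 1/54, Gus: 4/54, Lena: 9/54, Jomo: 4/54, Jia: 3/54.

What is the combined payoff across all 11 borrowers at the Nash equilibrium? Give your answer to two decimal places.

969.00 dollars

For player j, contributing a unit is worthwhile iff 8.1 × (j's share) ≥ 1, i.e. iff j's share is at least 0.1235.
Bao, Ada and Lena are above the threshold, contributing 30 each; the remaining 8 contribute 0. Total contributed: 90.
The group guarantee fund pays out 8.1 × 90 = 729.00 in total (split across the unequal shares, but the aggregate is all that matters for the group sum).
The 8 free-riders keep 30 each, adding 240. Group total = 240 + 729.00 = 969.00.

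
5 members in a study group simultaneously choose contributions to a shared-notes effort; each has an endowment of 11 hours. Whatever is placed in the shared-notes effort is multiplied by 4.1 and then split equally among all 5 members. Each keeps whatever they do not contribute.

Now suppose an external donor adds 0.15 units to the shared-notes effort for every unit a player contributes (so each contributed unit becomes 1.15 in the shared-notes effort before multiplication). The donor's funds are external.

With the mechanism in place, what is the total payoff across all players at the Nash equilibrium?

55.00 hours

With the mechanism, a contributed unit returns 4.1 × 1.15 / 5 = 0.9430 per unit of net cost — still below 1 — so contributing 0 remains dominant for every player.
Everyone keeps their endowment and the group total is 5 × 11 = 55.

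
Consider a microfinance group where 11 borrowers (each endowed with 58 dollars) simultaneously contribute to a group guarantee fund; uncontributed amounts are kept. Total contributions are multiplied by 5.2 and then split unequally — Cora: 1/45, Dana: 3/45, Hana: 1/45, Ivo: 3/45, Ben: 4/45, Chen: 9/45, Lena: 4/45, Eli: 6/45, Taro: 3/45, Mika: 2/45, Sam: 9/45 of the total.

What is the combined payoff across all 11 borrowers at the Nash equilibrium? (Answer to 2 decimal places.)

1125.20 dollars

For player j, contributing a unit is worthwhile iff 5.2 × (j's share) ≥ 1, i.e. iff j's share is at least 0.1923.
Chen and Sam are above the threshold, contributing 58 each; the remaining 9 contribute 0. Total contributed: 116.
The group guarantee fund pays out 5.2 × 116 = 603.20 in total (split across the unequal shares, but the aggregate is all that matters for the group sum).
The 9 free-riders keep 58 each, adding 522. Group total = 522 + 603.20 = 1125.20.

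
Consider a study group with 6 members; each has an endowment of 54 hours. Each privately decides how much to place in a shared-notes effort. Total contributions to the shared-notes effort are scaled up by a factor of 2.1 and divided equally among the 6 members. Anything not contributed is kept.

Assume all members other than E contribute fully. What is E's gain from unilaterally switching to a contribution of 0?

35.10 hours

Switching from a contribution of 54 to 0 lets E keep an extra 54 hours, but lowers the shared-notes effort by 54, which costs E their own share of that drop: 2.1/6 × 54 = 18.90.
Net gain = 54 − 18.90 = 35.10. The private return per contributed unit (0.3500) is below 1, so free-riding is indeed the best response regardless of what the others do.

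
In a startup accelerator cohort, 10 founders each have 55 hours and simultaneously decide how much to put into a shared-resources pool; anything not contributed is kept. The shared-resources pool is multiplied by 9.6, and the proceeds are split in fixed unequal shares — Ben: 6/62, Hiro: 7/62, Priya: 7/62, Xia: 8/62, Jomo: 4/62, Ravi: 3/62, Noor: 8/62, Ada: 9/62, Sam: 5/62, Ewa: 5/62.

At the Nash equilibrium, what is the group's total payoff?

2915.00 hours

Player j's private return per contributed unit is 9.6 × (j's share). Contributing is weakly dominant for j when that share is at least 1/9.6 = 0.1042, and contributing 0 is dominant otherwise.
Hiro, Priya, Xia, Noor and Ada are above the threshold, contributing 55 each; the remaining 5 contribute 0. Total contributed: 275.
The shared-resources pool pays out 9.6 × 275 = 2640.00 in total (split across the unequal shares, but the aggregate is all that matters for the group sum).
The 5 free-riders keep 55 each, adding 275. Group total = 275 + 2640.00 = 2915.00.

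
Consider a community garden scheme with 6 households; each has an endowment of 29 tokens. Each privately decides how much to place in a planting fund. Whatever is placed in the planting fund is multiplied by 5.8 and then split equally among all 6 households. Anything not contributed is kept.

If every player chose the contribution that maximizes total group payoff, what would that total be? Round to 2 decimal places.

Each contributed unit returns 5.800 to the group as a whole (0.9667 to each of 6 players), which exceeds 1, so the social optimum is full contribution: group total = 5.800 × 174 = 1009.20.

1009.20 tokens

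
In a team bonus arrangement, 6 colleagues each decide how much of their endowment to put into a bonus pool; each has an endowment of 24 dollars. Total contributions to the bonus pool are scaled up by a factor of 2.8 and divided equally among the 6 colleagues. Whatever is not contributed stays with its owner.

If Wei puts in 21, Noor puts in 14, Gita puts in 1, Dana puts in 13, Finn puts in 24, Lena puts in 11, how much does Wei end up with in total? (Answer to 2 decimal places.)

Total contributed: 21 + 14 + 1 + 13 + 24 + 11 = 84.
Each receives 2.8 × 84 / 6 = 39.20 from the bonus pool.
Wei keeps 24 − 21 = 3, so Wei's payoff is 3 + 39.20 = 42.20.

42.20 dollars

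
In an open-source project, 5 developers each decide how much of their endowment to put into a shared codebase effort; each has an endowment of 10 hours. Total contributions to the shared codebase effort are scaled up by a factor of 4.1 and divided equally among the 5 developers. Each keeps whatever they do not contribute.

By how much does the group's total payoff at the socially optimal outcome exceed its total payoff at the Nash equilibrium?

155.00 hours

Each contributed unit returns 4.1/5 = 0.8200 to its contributor — below 1 — so contributing 0 is dominant for every player. At the Nash equilibrium everyone keeps their 10, and the group total is 5 × 10 = 50.
Each contributed unit returns 4.100 to the group as a whole (0.8200 to each of 5 players), which exceeds 1, so the social optimum is full contribution: group total = 4.100 × 50 = 205.00.
Efficiency loss = 205.00 − 50 = 155.00.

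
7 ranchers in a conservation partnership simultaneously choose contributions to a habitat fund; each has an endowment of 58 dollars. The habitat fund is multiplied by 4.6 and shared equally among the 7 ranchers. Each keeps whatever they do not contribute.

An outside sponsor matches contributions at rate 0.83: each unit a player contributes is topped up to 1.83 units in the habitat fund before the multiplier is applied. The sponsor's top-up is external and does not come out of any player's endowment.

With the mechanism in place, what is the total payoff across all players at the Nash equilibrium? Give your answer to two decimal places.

Under the mechanism each unit contributed yields 4.6 × 1.83 / 7 = 1.2026 back to its contributor per unit of net cost, which exceeds 1, making full contribution the dominant choice for everyone.
At the Nash equilibrium everyone contributes 58. Group total payoff = 4.6 × 1.83 × 406 = 3417.71.

3417.71 dollars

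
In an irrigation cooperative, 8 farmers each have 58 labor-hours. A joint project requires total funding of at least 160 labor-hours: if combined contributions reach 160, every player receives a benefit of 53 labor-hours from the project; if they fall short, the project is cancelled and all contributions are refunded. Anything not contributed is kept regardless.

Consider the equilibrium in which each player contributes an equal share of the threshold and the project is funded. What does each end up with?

Equal share of the threshold: 160/8 = 20.
At this profile no one gains by cutting their contribution: any cut drops the total below 160, the project is cancelled, contributions are refunded, and the deviator ends with 58, which is less than 58 − 20 + 53 = 91. Contributing more than 20 just wastes the excess. So contributing exactly 20 is a best response.
Each player's payoff: 58 − 20 + 53 = 91.

91 labor-hours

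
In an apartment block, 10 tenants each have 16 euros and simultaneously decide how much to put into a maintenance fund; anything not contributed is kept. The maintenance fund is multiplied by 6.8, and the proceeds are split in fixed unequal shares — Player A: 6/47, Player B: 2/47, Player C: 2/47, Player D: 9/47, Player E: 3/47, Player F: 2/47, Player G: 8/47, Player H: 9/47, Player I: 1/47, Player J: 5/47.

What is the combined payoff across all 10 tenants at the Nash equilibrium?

438.40 euros

Player j's private return per contributed unit is 6.8 × (j's share). Contributing is weakly dominant for j when that share is at least 1/6.8 = 0.1471, and contributing 0 is dominant otherwise.
The shares above 0.1471 belong to Player D, Player G and Player H, contributing 16 each; the remaining 7 contribute 0. Total contributed: 48.
The maintenance fund pays out 6.8 × 48 = 326.40 in total (split across the unequal shares, but the aggregate is all that matters for the group sum).
The 7 free-riders keep 16 each, adding 112. Group total = 112 + 326.40 = 438.40.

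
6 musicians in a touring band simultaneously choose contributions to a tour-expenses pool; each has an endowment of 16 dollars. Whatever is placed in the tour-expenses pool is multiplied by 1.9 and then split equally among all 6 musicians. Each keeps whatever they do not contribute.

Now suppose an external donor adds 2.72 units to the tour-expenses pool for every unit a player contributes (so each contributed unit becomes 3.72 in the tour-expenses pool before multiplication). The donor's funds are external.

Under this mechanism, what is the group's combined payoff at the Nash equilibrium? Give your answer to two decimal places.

With the mechanism, a contributed unit returns 1.9 × 3.72 / 6 = 1.1780 per unit of net cost to the contributor — now above 1 — so contributing fully is weakly dominant for every player.
At the Nash equilibrium everyone contributes 16. Group total payoff = 1.9 × 3.72 × 96 = 678.53.

678.53 dollars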